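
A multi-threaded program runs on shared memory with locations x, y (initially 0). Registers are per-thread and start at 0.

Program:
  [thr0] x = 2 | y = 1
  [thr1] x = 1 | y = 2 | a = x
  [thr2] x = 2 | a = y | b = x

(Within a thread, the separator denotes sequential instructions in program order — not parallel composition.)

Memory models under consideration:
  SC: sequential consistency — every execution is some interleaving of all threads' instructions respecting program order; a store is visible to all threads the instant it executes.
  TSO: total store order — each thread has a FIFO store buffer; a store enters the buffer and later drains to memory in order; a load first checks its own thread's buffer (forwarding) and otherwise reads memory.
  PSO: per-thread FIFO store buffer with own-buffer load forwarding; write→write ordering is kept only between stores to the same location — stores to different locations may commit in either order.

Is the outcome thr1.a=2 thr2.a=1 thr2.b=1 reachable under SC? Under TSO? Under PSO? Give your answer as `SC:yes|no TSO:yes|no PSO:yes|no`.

SC:no TSO:no PSO:yes

outcome vector order: (thr1.a,thr2.a,thr2.b)
[SC] allowed = {<1 0 1>; <1 0 2>; <1 1 1>; <1 1 2>; <1 2 1>; <1 2 2>; <2 0 1>; <2 0 2>; <2 1 2>; <2 2 1>; <2 2 2>}
[TSO] allowed = {<1 0 1>; <1 0 2>; <1 1 1>; <1 1 2>; <1 2 1>; <1 2 2>; <2 0 1>; <2 0 2>; <2 1 2>; <2 2 1>; <2 2 2>}
[PSO] allowed = {<1 0 1>; <1 0 2>; <1 1 1>; <1 1 2>; <1 2 1>; <1 2 2>; <2 0 1>; <2 0 2>; <2 1 1>; <2 1 2>; <2 2 1>; <2 2 2>}
target <2 1 1> ∈ {PSO}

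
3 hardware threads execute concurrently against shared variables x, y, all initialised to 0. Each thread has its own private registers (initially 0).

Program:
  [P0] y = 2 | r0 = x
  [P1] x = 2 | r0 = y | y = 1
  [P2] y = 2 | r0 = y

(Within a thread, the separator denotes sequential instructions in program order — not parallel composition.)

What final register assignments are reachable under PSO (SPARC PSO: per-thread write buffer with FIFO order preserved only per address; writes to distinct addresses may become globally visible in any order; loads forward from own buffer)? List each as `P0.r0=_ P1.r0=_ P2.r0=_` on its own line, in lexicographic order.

outcome vector order: (P0.r0,P1.r0,P2.r0)
|PSO outcomes| = 8

P0.r0=0 P1.r0=0 P2.r0=1
P0.r0=0 P1.r0=0 P2.r0=2
P0.r0=0 P1.r0=2 P2.r0=1
P0.r0=0 P1.r0=2 P2.r0=2
P0.r0=2 P1.r0=0 P2.r0=1
P0.r0=2 P1.r0=0 P2.r0=2
P0.r0=2 P1.r0=2 P2.r0=1
P0.r0=2 P1.r0=2 P2.r0=2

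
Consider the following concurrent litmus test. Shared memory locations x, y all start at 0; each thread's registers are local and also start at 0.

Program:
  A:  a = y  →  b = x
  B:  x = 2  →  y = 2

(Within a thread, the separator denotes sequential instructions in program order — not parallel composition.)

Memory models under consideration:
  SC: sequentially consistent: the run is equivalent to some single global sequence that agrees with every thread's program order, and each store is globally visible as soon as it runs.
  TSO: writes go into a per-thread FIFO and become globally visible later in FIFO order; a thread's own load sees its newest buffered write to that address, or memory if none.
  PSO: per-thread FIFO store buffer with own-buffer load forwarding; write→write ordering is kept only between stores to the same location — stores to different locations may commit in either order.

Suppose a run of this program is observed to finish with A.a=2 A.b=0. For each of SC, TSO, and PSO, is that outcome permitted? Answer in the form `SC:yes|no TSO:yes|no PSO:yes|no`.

SC:no TSO:no PSO:yes

outcome vector order: (A.a,A.b)
SC (3): (0,0), (0,2), (2,2)
TSO (3): (0,0), (0,2), (2,2)
PSO (4): (0,0), (0,2), (2,0), (2,2)
target (2,0) ∈ {PSO}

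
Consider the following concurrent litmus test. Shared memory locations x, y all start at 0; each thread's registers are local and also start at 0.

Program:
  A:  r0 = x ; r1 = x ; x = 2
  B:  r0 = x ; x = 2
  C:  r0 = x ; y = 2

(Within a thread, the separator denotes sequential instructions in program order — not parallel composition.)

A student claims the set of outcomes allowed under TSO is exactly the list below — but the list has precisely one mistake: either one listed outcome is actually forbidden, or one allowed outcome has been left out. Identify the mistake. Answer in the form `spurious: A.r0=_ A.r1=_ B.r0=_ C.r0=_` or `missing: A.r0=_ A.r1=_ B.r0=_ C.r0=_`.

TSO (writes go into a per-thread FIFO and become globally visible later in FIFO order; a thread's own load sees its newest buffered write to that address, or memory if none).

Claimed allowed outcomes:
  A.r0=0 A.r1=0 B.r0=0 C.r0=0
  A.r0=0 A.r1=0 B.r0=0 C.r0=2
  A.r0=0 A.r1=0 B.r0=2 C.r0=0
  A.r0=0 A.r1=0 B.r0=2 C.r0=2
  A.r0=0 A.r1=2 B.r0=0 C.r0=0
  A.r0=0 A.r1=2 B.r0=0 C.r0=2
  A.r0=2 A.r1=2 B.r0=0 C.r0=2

missing: A.r0=2 A.r1=2 B.r0=0 C.r0=0

outcome vector order: (A.r0,A.r1,B.r0,C.r0)
TSO: 8 outcomes — {0000; 0002; 0020; 0022; 0200; 0202; 2200; 2202}
TSO∖claimed = {2200}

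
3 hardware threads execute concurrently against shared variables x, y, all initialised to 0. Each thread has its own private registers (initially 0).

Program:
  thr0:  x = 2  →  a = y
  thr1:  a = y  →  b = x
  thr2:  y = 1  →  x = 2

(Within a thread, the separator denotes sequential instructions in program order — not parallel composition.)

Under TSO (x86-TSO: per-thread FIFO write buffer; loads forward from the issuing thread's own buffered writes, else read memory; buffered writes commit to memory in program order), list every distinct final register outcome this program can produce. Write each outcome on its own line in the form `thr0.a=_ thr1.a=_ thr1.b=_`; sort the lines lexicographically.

outcome vector order: (thr0.a,thr1.a,thr1.b)
|TSO outcomes| = 8

thr0.a=0 thr1.a=0 thr1.b=0
thr0.a=0 thr1.a=0 thr1.b=2
thr0.a=0 thr1.a=1 thr1.b=0
thr0.a=0 thr1.a=1 thr1.b=2
thr0.a=1 thr1.a=0 thr1.b=0
thr0.a=1 thr1.a=0 thr1.b=2
thr0.a=1 thr1.a=1 thr1.b=0
thr0.a=1 thr1.a=1 thr1.b=2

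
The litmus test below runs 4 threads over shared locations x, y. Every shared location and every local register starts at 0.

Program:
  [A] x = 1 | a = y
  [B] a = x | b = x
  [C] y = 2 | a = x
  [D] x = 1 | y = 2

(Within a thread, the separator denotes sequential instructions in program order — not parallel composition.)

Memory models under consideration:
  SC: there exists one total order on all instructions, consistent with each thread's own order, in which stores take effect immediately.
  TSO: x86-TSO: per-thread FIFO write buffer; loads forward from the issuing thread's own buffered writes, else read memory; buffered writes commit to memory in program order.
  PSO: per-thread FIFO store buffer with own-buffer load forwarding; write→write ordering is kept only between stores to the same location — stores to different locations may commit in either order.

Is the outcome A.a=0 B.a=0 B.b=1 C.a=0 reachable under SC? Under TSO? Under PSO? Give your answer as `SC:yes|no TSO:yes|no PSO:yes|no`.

outcome vector order: (A.a,B.a,B.b,C.a)
SC: 9 outcomes — {0001, 0011, 0111, 2000, 2001, 2010, 2011, 2110, 2111}
TSO: 12 outcomes — {0000, 0001, 0010, 0011, 0110, 0111, 2000, 2001, 2010, 2011, 2110, 2111}
PSO: 12 outcomes — {0000, 0001, 0010, 0011, 0110, 0111, 2000, 2001, 2010, 2011, 2110, 2111}
target 0010 ∈ {TSO,PSO}

SC:no TSO:yes PSO:yes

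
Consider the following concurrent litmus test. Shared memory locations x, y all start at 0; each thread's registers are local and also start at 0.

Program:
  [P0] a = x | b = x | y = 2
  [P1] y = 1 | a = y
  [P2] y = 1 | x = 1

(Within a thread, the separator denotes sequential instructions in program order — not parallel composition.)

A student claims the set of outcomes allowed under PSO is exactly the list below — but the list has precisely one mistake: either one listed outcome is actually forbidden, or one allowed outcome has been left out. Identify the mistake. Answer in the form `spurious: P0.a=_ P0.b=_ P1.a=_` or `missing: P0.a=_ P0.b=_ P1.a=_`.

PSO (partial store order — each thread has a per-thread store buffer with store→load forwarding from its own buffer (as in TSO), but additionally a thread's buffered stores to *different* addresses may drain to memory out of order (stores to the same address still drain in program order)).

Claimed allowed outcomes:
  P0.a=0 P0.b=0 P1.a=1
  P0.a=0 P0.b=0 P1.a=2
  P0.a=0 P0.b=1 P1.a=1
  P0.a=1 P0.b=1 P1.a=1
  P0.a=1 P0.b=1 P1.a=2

missing: P0.a=0 P0.b=1 P1.a=2

outcome vector order: (P0.a,P0.b,P1.a)
[PSO] allowed = {001; 002; 011; 012; 111; 112}
PSO∖claimed = {012}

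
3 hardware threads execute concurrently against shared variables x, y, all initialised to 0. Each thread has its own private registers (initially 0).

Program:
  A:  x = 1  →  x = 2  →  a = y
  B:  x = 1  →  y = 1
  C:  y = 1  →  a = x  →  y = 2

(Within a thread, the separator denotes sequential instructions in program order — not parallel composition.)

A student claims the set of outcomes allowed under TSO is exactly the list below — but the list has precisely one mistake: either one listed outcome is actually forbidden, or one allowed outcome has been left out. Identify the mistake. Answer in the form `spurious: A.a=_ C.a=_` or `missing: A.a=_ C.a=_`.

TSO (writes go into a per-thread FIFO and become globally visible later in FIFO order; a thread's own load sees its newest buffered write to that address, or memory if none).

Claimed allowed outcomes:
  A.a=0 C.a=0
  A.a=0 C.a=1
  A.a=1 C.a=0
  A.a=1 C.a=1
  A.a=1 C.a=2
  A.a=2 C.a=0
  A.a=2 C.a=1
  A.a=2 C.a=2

missing: A.a=0 C.a=2

outcome vector order: (A.a,C.a)
TSO (9): <0 0>; <0 1>; <0 2>; <1 0>; <1 1>; <1 2>; <2 0>; <2 1>; <2 2>
TSO∖claimed = {<0 2>}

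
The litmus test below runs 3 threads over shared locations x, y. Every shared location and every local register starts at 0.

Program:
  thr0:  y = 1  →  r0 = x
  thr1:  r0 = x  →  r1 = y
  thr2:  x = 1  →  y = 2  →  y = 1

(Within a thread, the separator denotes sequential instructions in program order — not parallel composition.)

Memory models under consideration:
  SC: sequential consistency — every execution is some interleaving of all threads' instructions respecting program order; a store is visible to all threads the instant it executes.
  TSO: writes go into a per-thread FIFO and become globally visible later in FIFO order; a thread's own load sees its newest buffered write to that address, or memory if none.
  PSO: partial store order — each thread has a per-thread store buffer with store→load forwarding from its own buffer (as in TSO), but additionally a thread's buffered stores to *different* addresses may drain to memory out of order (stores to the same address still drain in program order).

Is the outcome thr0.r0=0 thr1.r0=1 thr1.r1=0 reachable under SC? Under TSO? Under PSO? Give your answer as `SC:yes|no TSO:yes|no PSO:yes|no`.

SC:no TSO:yes PSO:yes

outcome vector order: (thr0.r0,thr1.r0,thr1.r1)
[SC] allowed = {(0,0,0); (0,0,1); (0,0,2); (0,1,1); (0,1,2); (1,0,0); (1,0,1); (1,0,2); (1,1,0); (1,1,1); (1,1,2)}
[TSO] allowed = {(0,0,0); (0,0,1); (0,0,2); (0,1,0); (0,1,1); (0,1,2); (1,0,0); (1,0,1); (1,0,2); (1,1,0); (1,1,1); (1,1,2)}
[PSO] allowed = {(0,0,0); (0,0,1); (0,0,2); (0,1,0); (0,1,1); (0,1,2); (1,0,0); (1,0,1); (1,0,2); (1,1,0); (1,1,1); (1,1,2)}
target (0,1,0) ∈ {TSO,PSO}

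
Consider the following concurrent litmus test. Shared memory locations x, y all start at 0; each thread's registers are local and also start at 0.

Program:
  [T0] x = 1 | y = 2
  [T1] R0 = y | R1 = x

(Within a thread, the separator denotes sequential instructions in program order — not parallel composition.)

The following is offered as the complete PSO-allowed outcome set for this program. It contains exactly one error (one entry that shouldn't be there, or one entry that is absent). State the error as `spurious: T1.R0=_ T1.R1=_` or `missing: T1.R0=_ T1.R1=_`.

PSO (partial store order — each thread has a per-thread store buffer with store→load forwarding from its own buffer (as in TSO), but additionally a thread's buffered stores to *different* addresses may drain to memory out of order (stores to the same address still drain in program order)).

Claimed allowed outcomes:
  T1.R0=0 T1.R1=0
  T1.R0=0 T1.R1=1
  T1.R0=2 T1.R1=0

missing: T1.R0=2 T1.R1=1

outcome vector order: (T1.R0,T1.R1)
PSO (4): 00, 01, 20, 21
PSO∖claimed = {21}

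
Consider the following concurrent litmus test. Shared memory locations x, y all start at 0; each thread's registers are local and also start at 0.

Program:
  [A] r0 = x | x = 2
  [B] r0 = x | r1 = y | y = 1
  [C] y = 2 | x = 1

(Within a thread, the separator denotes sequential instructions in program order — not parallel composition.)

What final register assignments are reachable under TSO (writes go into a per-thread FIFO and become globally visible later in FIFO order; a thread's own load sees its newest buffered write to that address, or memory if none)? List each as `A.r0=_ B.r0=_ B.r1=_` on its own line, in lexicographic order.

outcome vector order: (A.r0,B.r0,B.r1)
|TSO outcomes| = 9

A.r0=0 B.r0=0 B.r1=0
A.r0=0 B.r0=0 B.r1=2
A.r0=0 B.r0=1 B.r1=2
A.r0=0 B.r0=2 B.r1=0
A.r0=0 B.r0=2 B.r1=2
A.r0=1 B.r0=0 B.r1=0
A.r0=1 B.r0=0 B.r1=2
A.r0=1 B.r0=1 B.r1=2
A.r0=1 B.r0=2 B.r1=2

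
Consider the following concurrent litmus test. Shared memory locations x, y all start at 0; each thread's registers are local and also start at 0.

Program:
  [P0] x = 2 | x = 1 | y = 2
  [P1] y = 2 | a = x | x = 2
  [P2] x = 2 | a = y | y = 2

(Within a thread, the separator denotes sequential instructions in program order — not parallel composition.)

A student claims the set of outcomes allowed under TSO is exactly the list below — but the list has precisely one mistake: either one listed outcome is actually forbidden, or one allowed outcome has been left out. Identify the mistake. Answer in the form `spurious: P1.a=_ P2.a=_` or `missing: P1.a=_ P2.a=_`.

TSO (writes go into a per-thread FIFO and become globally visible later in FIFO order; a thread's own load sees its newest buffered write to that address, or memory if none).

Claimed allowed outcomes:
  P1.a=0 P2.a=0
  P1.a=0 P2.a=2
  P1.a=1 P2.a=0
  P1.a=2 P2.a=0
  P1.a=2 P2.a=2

missing: P1.a=1 P2.a=2

outcome vector order: (P1.a,P2.a)
TSO (6): (0,0), (0,2), (1,0), (1,2), (2,0), (2,2)
TSO∖claimed = {(1,2)}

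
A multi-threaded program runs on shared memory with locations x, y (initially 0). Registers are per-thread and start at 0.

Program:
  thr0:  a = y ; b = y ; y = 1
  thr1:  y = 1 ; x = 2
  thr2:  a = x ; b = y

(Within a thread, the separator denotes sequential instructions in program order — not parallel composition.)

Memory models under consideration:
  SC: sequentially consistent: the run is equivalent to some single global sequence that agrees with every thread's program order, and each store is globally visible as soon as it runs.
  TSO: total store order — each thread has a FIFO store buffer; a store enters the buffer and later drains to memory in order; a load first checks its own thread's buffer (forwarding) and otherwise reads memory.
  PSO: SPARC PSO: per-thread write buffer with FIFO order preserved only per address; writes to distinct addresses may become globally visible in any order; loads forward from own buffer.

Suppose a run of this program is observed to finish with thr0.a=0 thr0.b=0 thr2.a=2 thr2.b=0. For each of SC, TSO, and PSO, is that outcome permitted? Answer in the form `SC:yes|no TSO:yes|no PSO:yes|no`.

SC:no TSO:no PSO:yes

outcome vector order: (thr0.a,thr0.b,thr2.a,thr2.b)
[SC] allowed = {<0 0 0 0> <0 0 0 1> <0 0 2 1> <0 1 0 0> <0 1 0 1> <0 1 2 1> <1 1 0 0> <1 1 0 1> <1 1 2 1>}
[TSO] allowed = {<0 0 0 0> <0 0 0 1> <0 0 2 1> <0 1 0 0> <0 1 0 1> <0 1 2 1> <1 1 0 0> <1 1 0 1> <1 1 2 1>}
[PSO] allowed = {<0 0 0 0> <0 0 0 1> <0 0 2 0> <0 0 2 1> <0 1 0 0> <0 1 0 1> <0 1 2 0> <0 1 2 1> <1 1 0 0> <1 1 0 1> <1 1 2 0> <1 1 2 1>}
target <0 0 2 0> ∈ {PSO}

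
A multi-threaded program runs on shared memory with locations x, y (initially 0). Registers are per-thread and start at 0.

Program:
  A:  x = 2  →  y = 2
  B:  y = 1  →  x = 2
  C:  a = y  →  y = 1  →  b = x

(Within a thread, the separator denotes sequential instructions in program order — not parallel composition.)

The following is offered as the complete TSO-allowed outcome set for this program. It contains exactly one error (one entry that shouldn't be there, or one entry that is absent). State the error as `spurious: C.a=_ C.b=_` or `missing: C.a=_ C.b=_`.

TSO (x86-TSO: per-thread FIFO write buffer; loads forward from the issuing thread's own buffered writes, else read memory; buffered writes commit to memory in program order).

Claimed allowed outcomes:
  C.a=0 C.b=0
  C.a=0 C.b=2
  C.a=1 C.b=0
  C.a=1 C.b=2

missing: C.a=2 C.b=2

outcome vector order: (C.a,C.b)
under TSO → 0/0; 0/2; 1/0; 1/2; 2/2
TSO∖claimed = {2/2}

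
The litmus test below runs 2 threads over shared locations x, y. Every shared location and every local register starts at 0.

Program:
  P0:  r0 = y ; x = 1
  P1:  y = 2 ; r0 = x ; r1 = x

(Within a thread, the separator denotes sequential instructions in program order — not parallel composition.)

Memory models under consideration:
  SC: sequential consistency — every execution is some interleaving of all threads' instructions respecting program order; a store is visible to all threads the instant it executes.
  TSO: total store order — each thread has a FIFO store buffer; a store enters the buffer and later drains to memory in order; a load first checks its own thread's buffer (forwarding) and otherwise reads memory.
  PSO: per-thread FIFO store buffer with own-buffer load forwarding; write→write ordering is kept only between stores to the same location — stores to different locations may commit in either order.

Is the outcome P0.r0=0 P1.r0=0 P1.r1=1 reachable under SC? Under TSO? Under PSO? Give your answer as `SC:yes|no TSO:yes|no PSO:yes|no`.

SC:yes TSO:yes PSO:yes

outcome vector order: (P0.r0,P1.r0,P1.r1)
under SC → <0 0 0>, <0 0 1>, <0 1 1>, <2 0 0>, <2 0 1>, <2 1 1>
under TSO → <0 0 0>, <0 0 1>, <0 1 1>, <2 0 0>, <2 0 1>, <2 1 1>
under PSO → <0 0 0>, <0 0 1>, <0 1 1>, <2 0 0>, <2 0 1>, <2 1 1>
target <0 0 1> ∈ {SC,TSO,PSO}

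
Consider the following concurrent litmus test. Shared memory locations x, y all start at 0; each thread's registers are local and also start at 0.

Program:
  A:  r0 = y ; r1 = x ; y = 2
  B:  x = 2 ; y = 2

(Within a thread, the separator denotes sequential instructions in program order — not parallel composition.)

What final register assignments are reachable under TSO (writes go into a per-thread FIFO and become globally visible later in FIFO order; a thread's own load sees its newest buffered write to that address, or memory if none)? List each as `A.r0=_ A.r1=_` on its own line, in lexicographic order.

outcome vector order: (A.r0,A.r1)
|TSO outcomes| = 3

A.r0=0 A.r1=0
A.r0=0 A.r1=2
A.r0=2 A.r1=2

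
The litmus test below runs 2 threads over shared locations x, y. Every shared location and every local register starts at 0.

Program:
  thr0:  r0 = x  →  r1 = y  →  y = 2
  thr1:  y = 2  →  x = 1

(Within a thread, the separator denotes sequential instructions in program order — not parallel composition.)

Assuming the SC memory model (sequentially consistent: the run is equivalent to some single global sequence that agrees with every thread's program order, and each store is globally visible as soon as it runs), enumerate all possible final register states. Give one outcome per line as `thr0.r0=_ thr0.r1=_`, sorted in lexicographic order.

outcome vector order: (thr0.r0,thr0.r1)
|SC outcomes| = 3

thr0.r0=0 thr0.r1=0
thr0.r0=0 thr0.r1=2
thr0.r0=1 thr0.r1=2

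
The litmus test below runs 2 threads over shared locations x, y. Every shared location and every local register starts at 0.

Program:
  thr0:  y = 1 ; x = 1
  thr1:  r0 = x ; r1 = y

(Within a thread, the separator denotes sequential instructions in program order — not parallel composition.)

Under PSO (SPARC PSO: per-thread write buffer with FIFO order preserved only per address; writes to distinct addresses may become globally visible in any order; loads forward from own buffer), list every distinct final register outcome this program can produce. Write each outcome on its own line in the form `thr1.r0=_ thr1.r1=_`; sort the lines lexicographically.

outcome vector order: (thr1.r0,thr1.r1)
|PSO outcomes| = 4

thr1.r0=0 thr1.r1=0
thr1.r0=0 thr1.r1=1
thr1.r0=1 thr1.r1=0
thr1.r0=1 thr1.r1=1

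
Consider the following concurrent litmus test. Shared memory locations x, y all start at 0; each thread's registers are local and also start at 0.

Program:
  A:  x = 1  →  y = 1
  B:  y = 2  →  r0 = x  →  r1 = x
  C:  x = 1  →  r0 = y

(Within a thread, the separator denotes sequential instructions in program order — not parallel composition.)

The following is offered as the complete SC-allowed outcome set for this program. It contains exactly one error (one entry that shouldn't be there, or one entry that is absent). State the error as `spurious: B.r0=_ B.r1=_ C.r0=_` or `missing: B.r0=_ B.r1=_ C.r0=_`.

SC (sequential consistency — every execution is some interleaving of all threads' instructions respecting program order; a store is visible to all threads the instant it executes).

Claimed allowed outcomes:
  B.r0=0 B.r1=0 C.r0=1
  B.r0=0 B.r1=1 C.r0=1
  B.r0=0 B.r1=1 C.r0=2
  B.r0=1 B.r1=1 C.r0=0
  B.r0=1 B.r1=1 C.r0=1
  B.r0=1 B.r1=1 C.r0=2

outcome vector order: (B.r0,B.r1,C.r0)
[SC] allowed = {<0 0 1>, <0 0 2>, <0 1 1>, <0 1 2>, <1 1 0>, <1 1 1>, <1 1 2>}
SC∖claimed = {<0 0 2>}

missing: B.r0=0 B.r1=0 C.r0=2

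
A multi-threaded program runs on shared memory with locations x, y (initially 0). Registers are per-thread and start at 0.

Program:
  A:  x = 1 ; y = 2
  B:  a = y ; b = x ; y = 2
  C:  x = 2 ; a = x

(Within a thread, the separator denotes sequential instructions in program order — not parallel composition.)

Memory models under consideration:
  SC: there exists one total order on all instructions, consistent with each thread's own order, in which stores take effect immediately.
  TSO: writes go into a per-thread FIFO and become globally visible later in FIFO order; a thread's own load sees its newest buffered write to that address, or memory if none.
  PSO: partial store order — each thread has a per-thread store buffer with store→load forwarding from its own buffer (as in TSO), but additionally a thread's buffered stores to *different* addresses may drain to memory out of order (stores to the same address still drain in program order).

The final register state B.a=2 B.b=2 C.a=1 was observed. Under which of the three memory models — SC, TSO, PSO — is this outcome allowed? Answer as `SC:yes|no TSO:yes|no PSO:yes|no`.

outcome vector order: (B.a,B.b,C.a)
under SC → <0 0 1>; <0 0 2>; <0 1 1>; <0 1 2>; <0 2 1>; <0 2 2>; <2 1 1>; <2 1 2>; <2 2 2>
under TSO → <0 0 1>; <0 0 2>; <0 1 1>; <0 1 2>; <0 2 1>; <0 2 2>; <2 1 1>; <2 1 2>; <2 2 2>
under PSO → <0 0 1>; <0 0 2>; <0 1 1>; <0 1 2>; <0 2 1>; <0 2 2>; <2 0 1>; <2 0 2>; <2 1 1>; <2 1 2>; <2 2 1>; <2 2 2>
target <2 2 1> ∈ {PSO}

SC:no TSO:no PSO:yes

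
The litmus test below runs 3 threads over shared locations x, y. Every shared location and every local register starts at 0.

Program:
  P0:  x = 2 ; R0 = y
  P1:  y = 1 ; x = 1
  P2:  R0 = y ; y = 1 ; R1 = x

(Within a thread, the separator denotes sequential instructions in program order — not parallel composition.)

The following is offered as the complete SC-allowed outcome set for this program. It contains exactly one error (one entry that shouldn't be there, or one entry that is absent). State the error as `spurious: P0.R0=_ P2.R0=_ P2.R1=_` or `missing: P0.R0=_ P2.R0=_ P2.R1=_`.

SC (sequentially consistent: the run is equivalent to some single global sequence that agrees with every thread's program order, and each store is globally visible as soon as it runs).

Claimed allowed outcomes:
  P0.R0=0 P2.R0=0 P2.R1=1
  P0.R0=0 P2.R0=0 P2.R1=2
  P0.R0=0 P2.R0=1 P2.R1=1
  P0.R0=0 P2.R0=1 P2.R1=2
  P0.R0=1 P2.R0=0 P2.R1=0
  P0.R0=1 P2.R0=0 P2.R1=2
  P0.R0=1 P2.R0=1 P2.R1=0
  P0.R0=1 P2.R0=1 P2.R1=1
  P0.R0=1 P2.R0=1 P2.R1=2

missing: P0.R0=1 P2.R0=0 P2.R1=1

outcome vector order: (P0.R0,P2.R0,P2.R1)
[SC] allowed = {(0,0,1) (0,0,2) (0,1,1) (0,1,2) (1,0,0) (1,0,1) (1,0,2) (1,1,0) (1,1,1) (1,1,2)}
SC∖claimed = {(1,0,1)}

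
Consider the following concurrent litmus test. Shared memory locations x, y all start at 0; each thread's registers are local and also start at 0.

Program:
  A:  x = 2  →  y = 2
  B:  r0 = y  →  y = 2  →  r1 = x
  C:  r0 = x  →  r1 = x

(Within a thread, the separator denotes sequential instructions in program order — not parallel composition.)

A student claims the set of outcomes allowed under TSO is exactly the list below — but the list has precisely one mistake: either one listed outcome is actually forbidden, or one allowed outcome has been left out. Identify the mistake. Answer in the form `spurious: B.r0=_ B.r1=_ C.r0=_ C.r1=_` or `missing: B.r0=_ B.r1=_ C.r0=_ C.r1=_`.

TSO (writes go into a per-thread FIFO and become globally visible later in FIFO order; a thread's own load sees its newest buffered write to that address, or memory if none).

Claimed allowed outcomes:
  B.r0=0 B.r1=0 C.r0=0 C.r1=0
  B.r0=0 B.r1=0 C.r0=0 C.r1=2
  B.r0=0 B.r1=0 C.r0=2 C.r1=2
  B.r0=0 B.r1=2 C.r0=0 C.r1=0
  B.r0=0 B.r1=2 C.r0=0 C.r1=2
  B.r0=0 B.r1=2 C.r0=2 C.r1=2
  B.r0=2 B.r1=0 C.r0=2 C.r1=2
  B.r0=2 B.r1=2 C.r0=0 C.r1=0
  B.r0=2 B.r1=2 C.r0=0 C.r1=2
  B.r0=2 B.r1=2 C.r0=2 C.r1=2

outcome vector order: (B.r0,B.r1,C.r0,C.r1)
under TSO → <0 0 0 0> <0 0 0 2> <0 0 2 2> <0 2 0 0> <0 2 0 2> <0 2 2 2> <2 2 0 0> <2 2 0 2> <2 2 2 2>
claimed∖TSO = {<2 0 2 2>}

spurious: B.r0=2 B.r1=0 C.r0=2 C.r1=2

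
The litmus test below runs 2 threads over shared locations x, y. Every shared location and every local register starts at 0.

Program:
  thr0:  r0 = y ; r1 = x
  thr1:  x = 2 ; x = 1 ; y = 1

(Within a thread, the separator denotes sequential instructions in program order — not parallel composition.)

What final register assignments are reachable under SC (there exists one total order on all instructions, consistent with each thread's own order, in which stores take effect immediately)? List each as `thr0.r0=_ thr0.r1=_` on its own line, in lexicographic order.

outcome vector order: (thr0.r0,thr0.r1)
|SC outcomes| = 4

thr0.r0=0 thr0.r1=0
thr0.r0=0 thr0.r1=1
thr0.r0=0 thr0.r1=2
thr0.r0=1 thr0.r1=1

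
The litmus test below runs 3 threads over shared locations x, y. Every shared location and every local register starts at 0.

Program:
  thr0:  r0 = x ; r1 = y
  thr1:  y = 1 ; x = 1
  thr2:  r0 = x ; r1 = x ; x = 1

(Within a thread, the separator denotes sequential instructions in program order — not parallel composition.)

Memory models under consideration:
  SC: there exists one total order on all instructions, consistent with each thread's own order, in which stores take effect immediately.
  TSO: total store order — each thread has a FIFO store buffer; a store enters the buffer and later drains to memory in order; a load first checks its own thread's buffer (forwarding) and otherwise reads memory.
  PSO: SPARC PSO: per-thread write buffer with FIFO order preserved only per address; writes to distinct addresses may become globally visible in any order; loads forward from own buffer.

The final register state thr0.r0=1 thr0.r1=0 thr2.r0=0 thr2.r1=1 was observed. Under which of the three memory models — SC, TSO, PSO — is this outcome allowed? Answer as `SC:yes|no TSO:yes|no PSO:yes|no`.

SC:no TSO:no PSO:yes

outcome vector order: (thr0.r0,thr0.r1,thr2.r0,thr2.r1)
[SC] allowed = {0000; 0001; 0011; 0100; 0101; 0111; 1000; 1100; 1101; 1111}
[TSO] allowed = {0000; 0001; 0011; 0100; 0101; 0111; 1000; 1100; 1101; 1111}
[PSO] allowed = {0000; 0001; 0011; 0100; 0101; 0111; 1000; 1001; 1011; 1100; 1101; 1111}
target 1001 ∈ {PSO}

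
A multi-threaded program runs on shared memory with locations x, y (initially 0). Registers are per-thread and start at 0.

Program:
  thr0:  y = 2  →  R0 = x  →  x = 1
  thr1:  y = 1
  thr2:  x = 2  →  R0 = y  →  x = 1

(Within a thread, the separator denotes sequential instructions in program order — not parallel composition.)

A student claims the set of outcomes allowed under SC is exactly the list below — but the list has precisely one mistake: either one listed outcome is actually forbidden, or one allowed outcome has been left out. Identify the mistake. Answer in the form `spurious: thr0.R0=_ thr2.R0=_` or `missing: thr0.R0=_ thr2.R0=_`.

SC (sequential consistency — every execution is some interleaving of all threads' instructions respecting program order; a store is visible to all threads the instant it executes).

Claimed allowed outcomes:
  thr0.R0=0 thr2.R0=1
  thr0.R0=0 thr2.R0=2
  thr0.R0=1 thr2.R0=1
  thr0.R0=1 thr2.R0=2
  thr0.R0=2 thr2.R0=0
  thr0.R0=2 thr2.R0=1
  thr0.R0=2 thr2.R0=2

outcome vector order: (thr0.R0,thr2.R0)
SC (8): (0,1) (0,2) (1,0) (1,1) (1,2) (2,0) (2,1) (2,2)
SC∖claimed = {(1,0)}

missing: thr0.R0=1 thr2.R0=0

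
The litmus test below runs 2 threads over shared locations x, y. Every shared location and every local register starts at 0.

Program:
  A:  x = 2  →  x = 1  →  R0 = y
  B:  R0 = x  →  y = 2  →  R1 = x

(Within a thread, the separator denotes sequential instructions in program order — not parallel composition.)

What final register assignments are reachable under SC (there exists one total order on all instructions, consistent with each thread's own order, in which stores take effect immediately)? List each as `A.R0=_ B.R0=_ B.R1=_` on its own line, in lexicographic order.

A.R0=0 B.R0=0 B.R1=1
A.R0=0 B.R0=1 B.R1=1
A.R0=0 B.R0=2 B.R1=1
A.R0=2 B.R0=0 B.R1=0
A.R0=2 B.R0=0 B.R1=1
A.R0=2 B.R0=0 B.R1=2
A.R0=2 B.R0=1 B.R1=1
A.R0=2 B.R0=2 B.R1=1
A.R0=2 B.R0=2 B.R1=2

outcome vector order: (A.R0,B.R0,B.R1)
|SC outcomes| = 9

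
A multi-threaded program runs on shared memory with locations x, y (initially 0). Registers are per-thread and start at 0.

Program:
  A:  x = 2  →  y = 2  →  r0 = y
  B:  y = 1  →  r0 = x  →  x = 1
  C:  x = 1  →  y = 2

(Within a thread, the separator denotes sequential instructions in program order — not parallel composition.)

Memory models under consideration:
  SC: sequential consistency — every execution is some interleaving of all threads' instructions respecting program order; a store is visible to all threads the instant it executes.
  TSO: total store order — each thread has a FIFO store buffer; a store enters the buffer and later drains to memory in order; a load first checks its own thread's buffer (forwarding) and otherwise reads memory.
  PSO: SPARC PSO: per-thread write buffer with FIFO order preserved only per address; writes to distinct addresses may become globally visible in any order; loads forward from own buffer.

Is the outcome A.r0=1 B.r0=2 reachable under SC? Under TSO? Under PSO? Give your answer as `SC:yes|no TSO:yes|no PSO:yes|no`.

outcome vector order: (A.r0,B.r0)
under SC → 1/1; 1/2; 2/0; 2/1; 2/2
under TSO → 1/0; 1/1; 1/2; 2/0; 2/1; 2/2
under PSO → 1/0; 1/1; 1/2; 2/0; 2/1; 2/2
target 1/2 ∈ {SC,TSO,PSO}

SC:yes TSO:yes PSO:yes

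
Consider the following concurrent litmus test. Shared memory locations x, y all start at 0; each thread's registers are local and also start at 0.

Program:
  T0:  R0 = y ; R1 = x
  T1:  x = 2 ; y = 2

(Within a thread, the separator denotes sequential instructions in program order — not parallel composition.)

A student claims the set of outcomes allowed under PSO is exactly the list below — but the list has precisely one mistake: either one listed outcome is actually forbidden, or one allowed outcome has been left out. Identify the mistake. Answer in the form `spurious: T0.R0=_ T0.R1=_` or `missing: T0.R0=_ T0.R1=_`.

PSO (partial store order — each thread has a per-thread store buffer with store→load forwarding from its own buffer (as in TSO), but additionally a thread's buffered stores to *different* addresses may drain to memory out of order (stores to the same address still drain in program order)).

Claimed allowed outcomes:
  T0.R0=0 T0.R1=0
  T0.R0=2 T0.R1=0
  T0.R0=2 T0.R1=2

missing: T0.R0=0 T0.R1=2

outcome vector order: (T0.R0,T0.R1)
under PSO → (0,0) (0,2) (2,0) (2,2)
PSO∖claimed = {(0,2)}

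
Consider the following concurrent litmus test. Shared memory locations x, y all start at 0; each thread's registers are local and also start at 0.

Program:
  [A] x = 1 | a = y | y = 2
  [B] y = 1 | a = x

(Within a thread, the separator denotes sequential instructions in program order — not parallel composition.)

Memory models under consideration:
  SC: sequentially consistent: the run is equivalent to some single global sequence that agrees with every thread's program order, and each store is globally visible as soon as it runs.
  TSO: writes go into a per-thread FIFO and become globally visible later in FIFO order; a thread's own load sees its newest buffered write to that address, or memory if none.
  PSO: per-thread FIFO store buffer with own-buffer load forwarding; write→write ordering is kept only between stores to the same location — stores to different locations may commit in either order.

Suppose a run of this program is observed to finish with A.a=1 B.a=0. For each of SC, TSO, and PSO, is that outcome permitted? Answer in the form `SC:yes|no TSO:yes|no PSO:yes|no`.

SC:yes TSO:yes PSO:yes

outcome vector order: (A.a,B.a)
SC (3): 01; 10; 11
TSO (4): 00; 01; 10; 11
PSO (4): 00; 01; 10; 11
target 10 ∈ {SC,TSO,PSO}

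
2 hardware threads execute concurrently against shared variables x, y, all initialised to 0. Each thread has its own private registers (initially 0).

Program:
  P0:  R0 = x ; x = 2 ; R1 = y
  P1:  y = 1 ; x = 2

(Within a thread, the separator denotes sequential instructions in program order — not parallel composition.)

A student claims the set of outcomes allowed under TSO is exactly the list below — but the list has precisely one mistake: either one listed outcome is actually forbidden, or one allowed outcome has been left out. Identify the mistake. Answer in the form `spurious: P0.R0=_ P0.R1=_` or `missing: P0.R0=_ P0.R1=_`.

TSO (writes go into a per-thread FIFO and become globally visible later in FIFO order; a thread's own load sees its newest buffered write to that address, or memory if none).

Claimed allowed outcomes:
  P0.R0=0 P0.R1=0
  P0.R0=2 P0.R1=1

outcome vector order: (P0.R0,P0.R1)
under TSO → (0,0), (0,1), (2,1)
TSO∖claimed = {(0,1)}

missing: P0.R0=0 P0.R1=1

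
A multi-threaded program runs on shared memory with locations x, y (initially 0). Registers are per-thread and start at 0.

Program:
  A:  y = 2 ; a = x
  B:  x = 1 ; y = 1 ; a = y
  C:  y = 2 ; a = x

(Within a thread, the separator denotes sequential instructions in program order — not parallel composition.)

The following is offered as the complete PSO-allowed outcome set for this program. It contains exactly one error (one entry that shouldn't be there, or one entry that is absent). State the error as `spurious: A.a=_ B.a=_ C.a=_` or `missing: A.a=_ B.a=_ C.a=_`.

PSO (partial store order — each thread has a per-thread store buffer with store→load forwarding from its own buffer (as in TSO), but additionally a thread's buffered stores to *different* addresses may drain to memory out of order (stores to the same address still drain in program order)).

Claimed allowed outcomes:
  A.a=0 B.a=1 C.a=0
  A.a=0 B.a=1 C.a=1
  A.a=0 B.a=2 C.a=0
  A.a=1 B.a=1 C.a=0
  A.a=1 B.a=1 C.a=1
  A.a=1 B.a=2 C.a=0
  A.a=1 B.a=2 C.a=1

missing: A.a=0 B.a=2 C.a=1

outcome vector order: (A.a,B.a,C.a)
PSO (8): (0,1,0), (0,1,1), (0,2,0), (0,2,1), (1,1,0), (1,1,1), (1,2,0), (1,2,1)
PSO∖claimed = {(0,2,1)}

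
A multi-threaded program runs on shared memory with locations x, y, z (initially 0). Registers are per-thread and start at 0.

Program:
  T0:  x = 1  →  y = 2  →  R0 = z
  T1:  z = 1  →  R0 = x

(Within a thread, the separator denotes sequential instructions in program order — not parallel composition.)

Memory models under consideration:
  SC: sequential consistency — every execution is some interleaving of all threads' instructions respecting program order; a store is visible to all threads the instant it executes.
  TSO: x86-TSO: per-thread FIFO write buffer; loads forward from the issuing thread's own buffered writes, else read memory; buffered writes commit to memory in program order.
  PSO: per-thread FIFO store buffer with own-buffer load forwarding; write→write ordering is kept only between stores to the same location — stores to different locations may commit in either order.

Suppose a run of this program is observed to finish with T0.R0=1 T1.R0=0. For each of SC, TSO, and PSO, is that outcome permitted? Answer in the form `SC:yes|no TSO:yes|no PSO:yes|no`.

SC:yes TSO:yes PSO:yes

outcome vector order: (T0.R0,T1.R0)
[SC] allowed = {01 10 11}
[TSO] allowed = {00 01 10 11}
[PSO] allowed = {00 01 10 11}
target 10 ∈ {SC,TSO,PSO}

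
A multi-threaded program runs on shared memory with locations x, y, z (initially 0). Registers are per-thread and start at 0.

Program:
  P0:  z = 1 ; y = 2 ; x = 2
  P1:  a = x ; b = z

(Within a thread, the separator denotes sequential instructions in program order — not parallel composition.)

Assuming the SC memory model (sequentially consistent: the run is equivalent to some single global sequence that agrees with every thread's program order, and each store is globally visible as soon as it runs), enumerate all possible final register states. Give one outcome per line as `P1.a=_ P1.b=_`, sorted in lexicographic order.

P1.a=0 P1.b=0
P1.a=0 P1.b=1
P1.a=2 P1.b=1

outcome vector order: (P1.a,P1.b)
|SC outcomes| = 3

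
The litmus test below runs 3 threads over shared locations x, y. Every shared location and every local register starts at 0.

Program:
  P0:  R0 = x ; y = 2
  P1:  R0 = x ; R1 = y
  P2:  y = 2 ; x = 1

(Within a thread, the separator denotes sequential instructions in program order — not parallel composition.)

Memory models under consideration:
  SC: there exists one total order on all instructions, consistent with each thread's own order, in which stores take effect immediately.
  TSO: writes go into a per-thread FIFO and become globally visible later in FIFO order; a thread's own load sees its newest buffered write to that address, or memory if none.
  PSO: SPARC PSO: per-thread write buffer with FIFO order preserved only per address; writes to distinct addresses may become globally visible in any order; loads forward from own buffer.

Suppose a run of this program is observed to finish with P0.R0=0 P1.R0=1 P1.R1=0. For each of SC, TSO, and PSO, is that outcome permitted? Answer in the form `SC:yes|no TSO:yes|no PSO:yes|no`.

outcome vector order: (P0.R0,P1.R0,P1.R1)
SC (6): 0/0/0, 0/0/2, 0/1/2, 1/0/0, 1/0/2, 1/1/2
TSO (6): 0/0/0, 0/0/2, 0/1/2, 1/0/0, 1/0/2, 1/1/2
PSO (8): 0/0/0, 0/0/2, 0/1/0, 0/1/2, 1/0/0, 1/0/2, 1/1/0, 1/1/2
target 0/1/0 ∈ {PSO}

SC:no TSO:no PSO:yes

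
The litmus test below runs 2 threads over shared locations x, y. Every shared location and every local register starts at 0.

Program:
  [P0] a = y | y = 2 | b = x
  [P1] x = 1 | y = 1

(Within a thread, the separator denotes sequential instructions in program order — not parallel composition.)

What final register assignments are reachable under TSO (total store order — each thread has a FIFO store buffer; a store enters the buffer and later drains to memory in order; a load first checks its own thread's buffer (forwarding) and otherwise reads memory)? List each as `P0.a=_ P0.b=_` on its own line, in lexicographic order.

outcome vector order: (P0.a,P0.b)
|TSO outcomes| = 3

P0.a=0 P0.b=0
P0.a=0 P0.b=1
P0.a=1 P0.b=1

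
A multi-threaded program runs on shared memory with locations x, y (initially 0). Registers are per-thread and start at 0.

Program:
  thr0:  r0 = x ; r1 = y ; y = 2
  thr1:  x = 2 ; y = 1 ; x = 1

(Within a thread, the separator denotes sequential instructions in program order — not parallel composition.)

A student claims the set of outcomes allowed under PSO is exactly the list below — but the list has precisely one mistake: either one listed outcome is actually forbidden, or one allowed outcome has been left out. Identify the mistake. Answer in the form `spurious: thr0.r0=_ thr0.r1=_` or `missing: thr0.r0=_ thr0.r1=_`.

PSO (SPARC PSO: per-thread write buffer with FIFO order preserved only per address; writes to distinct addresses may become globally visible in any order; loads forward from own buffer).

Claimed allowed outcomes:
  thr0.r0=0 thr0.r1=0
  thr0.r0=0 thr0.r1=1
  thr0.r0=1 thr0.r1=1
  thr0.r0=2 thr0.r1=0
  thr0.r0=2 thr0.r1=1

missing: thr0.r0=1 thr0.r1=0

outcome vector order: (thr0.r0,thr0.r1)
under PSO → 00, 01, 10, 11, 20, 21
PSO∖claimed = {10}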